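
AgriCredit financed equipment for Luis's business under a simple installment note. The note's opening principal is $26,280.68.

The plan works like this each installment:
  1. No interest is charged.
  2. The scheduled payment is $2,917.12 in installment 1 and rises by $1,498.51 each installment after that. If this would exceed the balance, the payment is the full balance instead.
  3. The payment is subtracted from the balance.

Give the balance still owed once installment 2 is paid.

# | Opening | Payment | End bal
1 | $26,280.68 | $2,917.12 | $23,363.56
2 | $23,363.56 | $4,415.63 | $18,947.93

$18,947.93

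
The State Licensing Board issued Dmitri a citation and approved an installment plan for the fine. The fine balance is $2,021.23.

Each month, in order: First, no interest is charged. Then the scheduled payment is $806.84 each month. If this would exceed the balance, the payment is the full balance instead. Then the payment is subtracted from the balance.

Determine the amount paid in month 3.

$407.55

# | Opening | Payment | End bal
1 | $2,021.23 | $806.84 | $1,214.39
2 | $1,214.39 | $806.84 | $407.55
3 | $407.55 | $407.55 | $0.00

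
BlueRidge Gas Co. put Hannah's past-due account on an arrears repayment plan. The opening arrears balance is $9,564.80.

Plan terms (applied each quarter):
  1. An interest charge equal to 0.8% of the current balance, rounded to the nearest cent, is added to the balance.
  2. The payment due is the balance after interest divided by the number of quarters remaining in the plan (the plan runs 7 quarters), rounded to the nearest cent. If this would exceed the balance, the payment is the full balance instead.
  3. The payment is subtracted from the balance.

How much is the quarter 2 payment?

$1,388.35

Quarter 1: opening $9,564.80; interest $76.52 → $9,641.32; payment $1,377.33; balance $8,263.99
Quarter 2: opening $8,263.99; interest $66.11 → $8,330.10; payment $1,388.35; balance $6,941.75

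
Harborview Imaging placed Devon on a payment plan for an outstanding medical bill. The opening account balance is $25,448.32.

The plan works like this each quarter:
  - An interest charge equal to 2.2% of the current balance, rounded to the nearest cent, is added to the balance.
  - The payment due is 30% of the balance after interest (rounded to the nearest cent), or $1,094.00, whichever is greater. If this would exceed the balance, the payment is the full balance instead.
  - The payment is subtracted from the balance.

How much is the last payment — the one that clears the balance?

Quarter 1: opening $25,448.32; interest $559.86 → $26,008.18; payment $7,802.45; balance $18,205.73
Quarter 2: opening $18,205.73; interest $400.53 → $18,606.26; payment $5,581.88; balance $13,024.38
Quarter 3: opening $13,024.38; interest $286.54 → $13,310.92; payment $3,993.28; balance $9,317.64
Quarter 4: opening $9,317.64; interest $204.99 → $9,522.63; payment $2,856.79; balance $6,665.84
Quarter 5: opening $6,665.84; interest $146.65 → $6,812.49; payment $2,043.75; balance $4,768.74
Quarter 6: opening $4,768.74; interest $104.91 → $4,873.65; payment $1,462.10; balance $3,411.55
Quarter 7: opening $3,411.55; interest $75.05 → $3,486.60; payment $1,094.00; balance $2,392.60
Quarter 8: opening $2,392.60; interest $52.64 → $2,445.24; payment $1,094.00; balance $1,351.24
Quarter 9: opening $1,351.24; interest $29.73 → $1,380.97; payment $1,094.00; balance $286.97
Quarter 10: opening $286.97; interest $6.31 → $293.28; payment $293.28; balance $0.00

$293.28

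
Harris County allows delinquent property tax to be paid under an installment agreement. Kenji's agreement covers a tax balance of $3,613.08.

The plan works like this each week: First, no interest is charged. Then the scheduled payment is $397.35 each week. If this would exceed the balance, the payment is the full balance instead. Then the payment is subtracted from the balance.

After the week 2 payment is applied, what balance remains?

# | Opening | Payment | End bal
1 | $3,613.08 | $397.35 | $3,215.73
2 | $3,215.73 | $397.35 | $2,818.38

$2,818.38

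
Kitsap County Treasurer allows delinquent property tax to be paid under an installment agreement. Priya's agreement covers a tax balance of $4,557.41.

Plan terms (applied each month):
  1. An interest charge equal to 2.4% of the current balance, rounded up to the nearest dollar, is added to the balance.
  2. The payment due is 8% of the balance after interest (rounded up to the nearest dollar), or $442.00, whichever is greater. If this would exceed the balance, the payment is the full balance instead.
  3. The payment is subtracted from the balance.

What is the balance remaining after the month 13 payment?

Month 1: opening $4,557.41; interest $110.00 → $4,667.41; payment $442.00; balance $4,225.41
Month 2: opening $4,225.41; interest $102.00 → $4,327.41; payment $442.00; balance $3,885.41
Month 3: opening $3,885.41; interest $94.00 → $3,979.41; payment $442.00; balance $3,537.41
Month 4: opening $3,537.41; interest $85.00 → $3,622.41; payment $442.00; balance $3,180.41
Month 5: opening $3,180.41; interest $77.00 → $3,257.41; payment $442.00; balance $2,815.41
Month 6: opening $2,815.41; interest $68.00 → $2,883.41; payment $442.00; balance $2,441.41
Month 7: opening $2,441.41; interest $59.00 → $2,500.41; payment $442.00; balance $2,058.41
Month 8: opening $2,058.41; interest $50.00 → $2,108.41; payment $442.00; balance $1,666.41
Month 9: opening $1,666.41; interest $40.00 → $1,706.41; payment $442.00; balance $1,264.41
Month 10: opening $1,264.41; interest $31.00 → $1,295.41; payment $442.00; balance $853.41
Month 11: opening $853.41; interest $21.00 → $874.41; payment $442.00; balance $432.41
Month 12: opening $432.41; interest $11.00 → $443.41; payment $442.00; balance $1.41
Month 13: opening $1.41; interest $1.00 → $2.41; payment $2.41; balance $0.00

$0.00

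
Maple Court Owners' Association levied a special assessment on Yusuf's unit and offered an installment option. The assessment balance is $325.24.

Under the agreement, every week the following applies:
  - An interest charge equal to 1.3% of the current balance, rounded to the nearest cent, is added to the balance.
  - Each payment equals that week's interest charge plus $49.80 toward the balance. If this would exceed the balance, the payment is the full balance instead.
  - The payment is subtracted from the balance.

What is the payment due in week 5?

$51.44

Week 1: opening $325.24; interest $4.23 → $329.47; payment $54.03; balance $275.44
Week 2: opening $275.44; interest $3.58 → $279.02; payment $53.38; balance $225.64
Week 3: opening $225.64; interest $2.93 → $228.57; payment $52.73; balance $175.84
Week 4: opening $175.84; interest $2.29 → $178.13; payment $52.09; balance $126.04
Week 5: opening $126.04; interest $1.64 → $127.68; payment $51.44; balance $76.24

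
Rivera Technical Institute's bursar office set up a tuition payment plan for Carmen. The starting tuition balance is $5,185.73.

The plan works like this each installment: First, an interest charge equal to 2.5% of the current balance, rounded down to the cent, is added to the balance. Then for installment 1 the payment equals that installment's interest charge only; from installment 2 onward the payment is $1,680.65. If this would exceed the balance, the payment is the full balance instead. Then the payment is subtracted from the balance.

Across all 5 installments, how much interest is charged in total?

$411.64

Installment 1: $5,185.73 +$129.64 interest = $5,315.37; pay $129.64 → $5,185.73
Installment 2: $5,185.73 +$129.64 interest = $5,315.37; pay $1,680.65 → $3,634.72
Installment 3: $3,634.72 +$90.86 interest = $3,725.58; pay $1,680.65 → $2,044.93
Installment 4: $2,044.93 +$51.12 interest = $2,096.05; pay $1,680.65 → $415.40
Installment 5: $415.40 +$10.38 interest = $425.78; pay $425.78 → $0.00
Total interest: $129.64 + $129.64 + $90.86 + $51.12 + $10.38 = $411.64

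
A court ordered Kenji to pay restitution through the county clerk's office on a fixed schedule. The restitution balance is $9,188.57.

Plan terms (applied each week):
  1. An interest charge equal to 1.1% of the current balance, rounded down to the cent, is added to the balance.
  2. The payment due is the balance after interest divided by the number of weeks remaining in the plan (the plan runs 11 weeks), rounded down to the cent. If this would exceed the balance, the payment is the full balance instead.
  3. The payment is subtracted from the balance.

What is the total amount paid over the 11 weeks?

$9,817.75

Week 1: opening $9,188.57; interest $101.07 → $9,289.64; payment $844.51; balance $8,445.13
Week 2: opening $8,445.13; interest $92.89 → $8,538.02; payment $853.80; balance $7,684.22
Week 3: opening $7,684.22; interest $84.52 → $7,768.74; payment $863.19; balance $6,905.55
Week 4: opening $6,905.55; interest $75.96 → $6,981.51; payment $872.68; balance $6,108.83
Week 5: opening $6,108.83; interest $67.19 → $6,176.02; payment $882.28; balance $5,293.74
Week 6: opening $5,293.74; interest $58.23 → $5,351.97; payment $891.99; balance $4,459.98
Week 7: opening $4,459.98; interest $49.05 → $4,509.03; payment $901.80; balance $3,607.23
Week 8: opening $3,607.23; interest $39.67 → $3,646.90; payment $911.72; balance $2,735.18
Week 9: opening $2,735.18; interest $30.08 → $2,765.26; payment $921.75; balance $1,843.51
Week 10: opening $1,843.51; interest $20.27 → $1,863.78; payment $931.89; balance $931.89
Week 11: opening $931.89; interest $10.25 → $942.14; payment $942.14; balance $0.00
Total paid: $9,817.75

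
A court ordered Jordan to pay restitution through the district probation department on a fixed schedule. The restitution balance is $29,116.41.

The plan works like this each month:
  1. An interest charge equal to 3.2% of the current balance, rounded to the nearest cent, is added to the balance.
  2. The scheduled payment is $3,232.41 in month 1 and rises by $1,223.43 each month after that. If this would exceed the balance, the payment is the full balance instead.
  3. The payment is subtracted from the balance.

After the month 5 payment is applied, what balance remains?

$4,220.73

# | Opening | Interest | Payment | End bal
1 | $29,116.41 | $931.73 | $3,232.41 | $26,815.73
2 | $26,815.73 | $858.10 | $4,455.84 | $23,217.99
3 | $23,217.99 | $742.98 | $5,679.27 | $18,281.70
4 | $18,281.70 | $585.01 | $6,902.70 | $11,964.01
5 | $11,964.01 | $382.85 | $8,126.13 | $4,220.73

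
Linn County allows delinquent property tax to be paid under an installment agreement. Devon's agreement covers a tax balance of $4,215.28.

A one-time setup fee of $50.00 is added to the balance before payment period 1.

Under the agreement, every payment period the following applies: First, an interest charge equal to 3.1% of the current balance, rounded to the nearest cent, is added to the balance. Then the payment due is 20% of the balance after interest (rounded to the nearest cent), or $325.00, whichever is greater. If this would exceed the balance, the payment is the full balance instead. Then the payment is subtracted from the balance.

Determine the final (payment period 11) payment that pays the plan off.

# | Opening | Interest | Payment | End bal
1 | $4,265.28 | $132.22 | $879.50 | $3,518.00
2 | $3,518.00 | $109.06 | $725.41 | $2,901.65
3 | $2,901.65 | $89.95 | $598.32 | $2,393.28
4 | $2,393.28 | $74.19 | $493.49 | $1,973.98
5 | $1,973.98 | $61.19 | $407.03 | $1,628.14
6 | $1,628.14 | $50.47 | $335.72 | $1,342.89
7 | $1,342.89 | $41.63 | $325.00 | $1,059.52
8 | $1,059.52 | $32.85 | $325.00 | $767.37
9 | $767.37 | $23.79 | $325.00 | $466.16
10 | $466.16 | $14.45 | $325.00 | $155.61
11 | $155.61 | $4.82 | $160.43 | $0.00

$160.43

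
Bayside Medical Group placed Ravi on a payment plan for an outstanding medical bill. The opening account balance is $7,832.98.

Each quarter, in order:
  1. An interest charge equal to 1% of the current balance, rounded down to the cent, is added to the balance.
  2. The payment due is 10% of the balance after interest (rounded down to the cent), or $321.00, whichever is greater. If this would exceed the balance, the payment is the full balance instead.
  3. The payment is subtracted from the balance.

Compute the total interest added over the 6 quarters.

Quarter 1: $7,832.98 +$78.32 interest = $7,911.30; pay $791.13 → $7,120.17
Quarter 2: $7,120.17 +$71.20 interest = $7,191.37; pay $719.13 → $6,472.24
Quarter 3: $6,472.24 +$64.72 interest = $6,536.96; pay $653.69 → $5,883.27
Quarter 4: $5,883.27 +$58.83 interest = $5,942.10; pay $594.21 → $5,347.89
Quarter 5: $5,347.89 +$53.47 interest = $5,401.36; pay $540.13 → $4,861.23
Quarter 6: $4,861.23 +$48.61 interest = $4,909.84; pay $490.98 → $4,418.86
Total interest: $78.32 + $71.20 + $64.72 + $58.83 + $53.47 + $48.61 = $375.15

$375.15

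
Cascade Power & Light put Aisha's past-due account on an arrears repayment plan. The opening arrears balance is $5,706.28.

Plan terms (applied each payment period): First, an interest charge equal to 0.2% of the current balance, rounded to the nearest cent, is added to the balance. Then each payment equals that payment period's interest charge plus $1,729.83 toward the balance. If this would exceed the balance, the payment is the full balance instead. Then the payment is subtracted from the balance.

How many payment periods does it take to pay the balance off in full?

Payment period 1: opening $5,706.28; interest $11.41 → $5,717.69; payment $1,741.24; balance $3,976.45
Payment period 2: opening $3,976.45; interest $7.95 → $3,984.40; payment $1,737.78; balance $2,246.62
Payment period 3: opening $2,246.62; interest $4.49 → $2,251.11; payment $1,734.32; balance $516.79
Payment period 4: opening $516.79; interest $1.03 → $517.82; payment $517.82; balance $0.00
Balance reaches $0.00 in payment period 4.

4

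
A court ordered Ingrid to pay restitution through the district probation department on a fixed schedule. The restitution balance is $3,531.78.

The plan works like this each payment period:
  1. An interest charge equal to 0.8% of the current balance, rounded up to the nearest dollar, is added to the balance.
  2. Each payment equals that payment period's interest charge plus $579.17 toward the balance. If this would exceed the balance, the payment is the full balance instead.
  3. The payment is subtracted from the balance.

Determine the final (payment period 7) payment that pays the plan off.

$57.76

Payment period 1: opening $3,531.78; interest $29.00 → $3,560.78; payment $608.17; balance $2,952.61
Payment period 2: opening $2,952.61; interest $24.00 → $2,976.61; payment $603.17; balance $2,373.44
Payment period 3: opening $2,373.44; interest $19.00 → $2,392.44; payment $598.17; balance $1,794.27
Payment period 4: opening $1,794.27; interest $15.00 → $1,809.27; payment $594.17; balance $1,215.10
Payment period 5: opening $1,215.10; interest $10.00 → $1,225.10; payment $589.17; balance $635.93
Payment period 6: opening $635.93; interest $6.00 → $641.93; payment $585.17; balance $56.76
Payment period 7: opening $56.76; interest $1.00 → $57.76; payment $57.76; balance $0.00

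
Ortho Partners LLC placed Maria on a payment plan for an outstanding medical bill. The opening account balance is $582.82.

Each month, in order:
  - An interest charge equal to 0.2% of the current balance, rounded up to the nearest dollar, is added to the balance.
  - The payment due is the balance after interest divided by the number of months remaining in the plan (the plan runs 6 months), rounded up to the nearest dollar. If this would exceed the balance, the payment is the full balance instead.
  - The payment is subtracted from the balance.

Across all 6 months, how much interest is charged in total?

$7.00

Month 1: $582.82 +$2.00 interest = $584.82; pay $98.00 → $486.82
Month 2: $486.82 +$1.00 interest = $487.82; pay $98.00 → $389.82
Month 3: $389.82 +$1.00 interest = $390.82; pay $98.00 → $292.82
Month 4: $292.82 +$1.00 interest = $293.82; pay $98.00 → $195.82
Month 5: $195.82 +$1.00 interest = $196.82; pay $99.00 → $97.82
Month 6: $97.82 +$1.00 interest = $98.82; pay $98.82 → $0.00
Total interest: $2.00 + $1.00 + $1.00 + $1.00 + $1.00 + $1.00 = $7.00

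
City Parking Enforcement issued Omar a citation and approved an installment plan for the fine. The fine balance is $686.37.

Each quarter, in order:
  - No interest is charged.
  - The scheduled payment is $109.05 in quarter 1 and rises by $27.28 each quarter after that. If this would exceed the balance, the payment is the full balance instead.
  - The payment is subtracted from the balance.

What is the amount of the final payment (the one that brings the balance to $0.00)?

$86.49

Quarter 1: opening $686.37; payment $109.05; balance $577.32
Quarter 2: opening $577.32; payment $136.33; balance $440.99
Quarter 3: opening $440.99; payment $163.61; balance $277.38
Quarter 4: opening $277.38; payment $190.89; balance $86.49
Quarter 5: opening $86.49; payment $86.49; balance $0.00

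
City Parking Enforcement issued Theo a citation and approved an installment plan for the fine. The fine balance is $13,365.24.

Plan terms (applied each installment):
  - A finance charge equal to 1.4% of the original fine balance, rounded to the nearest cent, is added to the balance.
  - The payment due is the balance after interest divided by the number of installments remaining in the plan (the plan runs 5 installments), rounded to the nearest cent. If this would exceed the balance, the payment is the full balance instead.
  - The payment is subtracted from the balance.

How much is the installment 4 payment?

Installment 1: $13,365.24 +$187.11 interest = $13,552.35; pay $2,710.47 → $10,841.88
Installment 2: $10,841.88 +$187.11 interest = $11,028.99; pay $2,757.25 → $8,271.74
Installment 3: $8,271.74 +$187.11 interest = $8,458.85; pay $2,819.62 → $5,639.23
Installment 4: $5,639.23 +$187.11 interest = $5,826.34; pay $2,913.17 → $2,913.17

$2,913.17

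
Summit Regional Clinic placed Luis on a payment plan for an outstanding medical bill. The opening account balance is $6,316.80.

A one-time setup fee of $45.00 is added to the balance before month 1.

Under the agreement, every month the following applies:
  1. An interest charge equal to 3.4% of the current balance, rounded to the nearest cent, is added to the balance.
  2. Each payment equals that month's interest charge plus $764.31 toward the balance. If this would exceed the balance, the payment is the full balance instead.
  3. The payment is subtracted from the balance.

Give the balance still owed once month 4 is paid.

# | Opening | Interest | Payment | End bal
1 | $6,361.80 | $216.30 | $980.61 | $5,597.49
2 | $5,597.49 | $190.31 | $954.62 | $4,833.18
3 | $4,833.18 | $164.33 | $928.64 | $4,068.87
4 | $4,068.87 | $138.34 | $902.65 | $3,304.56

$3,304.56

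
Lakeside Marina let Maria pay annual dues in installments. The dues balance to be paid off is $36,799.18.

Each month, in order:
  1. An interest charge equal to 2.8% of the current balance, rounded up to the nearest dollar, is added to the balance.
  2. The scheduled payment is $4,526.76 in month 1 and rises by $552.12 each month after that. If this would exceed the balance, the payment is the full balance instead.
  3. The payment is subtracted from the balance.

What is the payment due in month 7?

$5,861.82

Month 1: $36,799.18 +$1,031.00 interest = $37,830.18; pay $4,526.76 → $33,303.42
Month 2: $33,303.42 +$933.00 interest = $34,236.42; pay $5,078.88 → $29,157.54
Month 3: $29,157.54 +$817.00 interest = $29,974.54; pay $5,631.00 → $24,343.54
Month 4: $24,343.54 +$682.00 interest = $25,025.54; pay $6,183.12 → $18,842.42
Month 5: $18,842.42 +$528.00 interest = $19,370.42; pay $6,735.24 → $12,635.18
Month 6: $12,635.18 +$354.00 interest = $12,989.18; pay $7,287.36 → $5,701.82
Month 7: $5,701.82 +$160.00 interest = $5,861.82; pay $5,861.82 → $0.00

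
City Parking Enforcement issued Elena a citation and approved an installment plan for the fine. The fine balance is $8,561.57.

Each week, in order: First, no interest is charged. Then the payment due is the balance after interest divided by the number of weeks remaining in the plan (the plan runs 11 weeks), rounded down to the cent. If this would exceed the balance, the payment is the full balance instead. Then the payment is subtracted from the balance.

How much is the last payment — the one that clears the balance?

Week 1: opening $8,561.57; payment $778.32; balance $7,783.25
Week 2: opening $7,783.25; payment $778.32; balance $7,004.93
Week 3: opening $7,004.93; payment $778.32; balance $6,226.61
Week 4: opening $6,226.61; payment $778.32; balance $5,448.29
Week 5: opening $5,448.29; payment $778.32; balance $4,669.97
Week 6: opening $4,669.97; payment $778.32; balance $3,891.65
Week 7: opening $3,891.65; payment $778.33; balance $3,113.32
Week 8: opening $3,113.32; payment $778.33; balance $2,334.99
Week 9: opening $2,334.99; payment $778.33; balance $1,556.66
Week 10: opening $1,556.66; payment $778.33; balance $778.33
Week 11: opening $778.33; payment $778.33; balance $0.00

$778.33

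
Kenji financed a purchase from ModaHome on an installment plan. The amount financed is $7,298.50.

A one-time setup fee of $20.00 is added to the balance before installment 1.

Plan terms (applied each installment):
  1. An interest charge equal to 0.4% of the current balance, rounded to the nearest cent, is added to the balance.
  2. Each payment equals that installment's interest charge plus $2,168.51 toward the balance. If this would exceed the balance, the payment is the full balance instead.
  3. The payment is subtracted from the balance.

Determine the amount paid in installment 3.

Installment 1: opening $7,318.50; interest $29.27 → $7,347.77; payment $2,197.78; balance $5,149.99
Installment 2: opening $5,149.99; interest $20.60 → $5,170.59; payment $2,189.11; balance $2,981.48
Installment 3: opening $2,981.48; interest $11.93 → $2,993.41; payment $2,180.44; balance $812.97

$2,180.44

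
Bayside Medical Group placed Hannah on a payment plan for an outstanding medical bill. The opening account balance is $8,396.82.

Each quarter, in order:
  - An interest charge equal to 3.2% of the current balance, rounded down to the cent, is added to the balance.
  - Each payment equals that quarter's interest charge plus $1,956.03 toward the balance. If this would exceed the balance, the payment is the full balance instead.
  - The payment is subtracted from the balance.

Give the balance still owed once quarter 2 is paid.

$4,484.76

Quarter 1: opening $8,396.82; interest $268.69 → $8,665.51; payment $2,224.72; balance $6,440.79
Quarter 2: opening $6,440.79; interest $206.10 → $6,646.89; payment $2,162.13; balance $4,484.76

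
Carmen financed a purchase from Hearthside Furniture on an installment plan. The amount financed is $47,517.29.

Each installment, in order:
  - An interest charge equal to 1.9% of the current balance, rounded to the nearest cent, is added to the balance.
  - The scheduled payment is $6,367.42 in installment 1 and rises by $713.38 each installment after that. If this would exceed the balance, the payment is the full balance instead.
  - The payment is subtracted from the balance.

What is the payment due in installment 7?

Installment 1: $47,517.29 +$902.83 interest = $48,420.12; pay $6,367.42 → $42,052.70
Installment 2: $42,052.70 +$799.00 interest = $42,851.70; pay $7,080.80 → $35,770.90
Installment 3: $35,770.90 +$679.65 interest = $36,450.55; pay $7,794.18 → $28,656.37
Installment 4: $28,656.37 +$544.47 interest = $29,200.84; pay $8,507.56 → $20,693.28
Installment 5: $20,693.28 +$393.17 interest = $21,086.45; pay $9,220.94 → $11,865.51
Installment 6: $11,865.51 +$225.44 interest = $12,090.95; pay $9,934.32 → $2,156.63
Installment 7: $2,156.63 +$40.98 interest = $2,197.61; pay $2,197.61 → $0.00

$2,197.61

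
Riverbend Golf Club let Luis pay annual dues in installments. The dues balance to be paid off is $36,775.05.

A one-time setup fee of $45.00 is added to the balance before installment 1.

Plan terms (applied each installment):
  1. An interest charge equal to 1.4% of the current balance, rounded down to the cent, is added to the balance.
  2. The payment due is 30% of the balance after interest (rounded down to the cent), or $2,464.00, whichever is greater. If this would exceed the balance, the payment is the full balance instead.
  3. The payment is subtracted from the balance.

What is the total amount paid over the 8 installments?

$38,454.84

Installment 1: $36,820.05 +$515.48 interest = $37,335.53; pay $11,200.65 → $26,134.88
Installment 2: $26,134.88 +$365.88 interest = $26,500.76; pay $7,950.22 → $18,550.54
Installment 3: $18,550.54 +$259.70 interest = $18,810.24; pay $5,643.07 → $13,167.17
Installment 4: $13,167.17 +$184.34 interest = $13,351.51; pay $4,005.45 → $9,346.06
Installment 5: $9,346.06 +$130.84 interest = $9,476.90; pay $2,843.07 → $6,633.83
Installment 6: $6,633.83 +$92.87 interest = $6,726.70; pay $2,464.00 → $4,262.70
Installment 7: $4,262.70 +$59.67 interest = $4,322.37; pay $2,464.00 → $1,858.37
Installment 8: $1,858.37 +$26.01 interest = $1,884.38; pay $1,884.38 → $0.00
Total paid: $38,454.84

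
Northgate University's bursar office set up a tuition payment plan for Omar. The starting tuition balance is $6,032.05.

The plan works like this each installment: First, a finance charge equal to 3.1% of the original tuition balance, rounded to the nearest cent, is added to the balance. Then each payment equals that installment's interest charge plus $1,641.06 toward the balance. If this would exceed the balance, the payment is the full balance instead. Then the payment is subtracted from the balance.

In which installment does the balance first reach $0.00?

Installment 1: opening $6,032.05; interest $186.99 → $6,219.04; payment $1,828.05; balance $4,390.99
Installment 2: opening $4,390.99; interest $186.99 → $4,577.98; payment $1,828.05; balance $2,749.93
Installment 3: opening $2,749.93; interest $186.99 → $2,936.92; payment $1,828.05; balance $1,108.87
Installment 4: opening $1,108.87; interest $186.99 → $1,295.86; payment $1,295.86; balance $0.00
Balance reaches $0.00 in installment 4.

4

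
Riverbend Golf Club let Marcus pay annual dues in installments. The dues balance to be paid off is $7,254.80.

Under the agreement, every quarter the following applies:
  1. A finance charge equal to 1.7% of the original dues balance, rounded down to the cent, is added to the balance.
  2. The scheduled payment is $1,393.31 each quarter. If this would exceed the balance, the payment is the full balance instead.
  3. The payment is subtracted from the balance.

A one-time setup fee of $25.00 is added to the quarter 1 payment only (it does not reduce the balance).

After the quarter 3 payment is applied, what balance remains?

$3,444.86

Quarter 1: $7,254.80 +$123.33 interest = $7,378.13; pay $1,393.31 (+ $25.00 fee) → $5,984.82
Quarter 2: $5,984.82 +$123.33 interest = $6,108.15; pay $1,393.31 → $4,714.84
Quarter 3: $4,714.84 +$123.33 interest = $4,838.17; pay $1,393.31 → $3,444.86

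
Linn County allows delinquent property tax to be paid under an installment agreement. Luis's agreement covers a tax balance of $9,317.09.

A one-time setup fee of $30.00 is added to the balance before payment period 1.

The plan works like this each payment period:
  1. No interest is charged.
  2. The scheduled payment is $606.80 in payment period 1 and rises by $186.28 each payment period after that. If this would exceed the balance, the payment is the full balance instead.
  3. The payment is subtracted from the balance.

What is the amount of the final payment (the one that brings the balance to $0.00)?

$1,187.61

# | Opening | Payment | End bal
1 | $9,347.09 | $606.80 | $8,740.29
2 | $8,740.29 | $793.08 | $7,947.21
3 | $7,947.21 | $979.36 | $6,967.85
4 | $6,967.85 | $1,165.64 | $5,802.21
5 | $5,802.21 | $1,351.92 | $4,450.29
6 | $4,450.29 | $1,538.20 | $2,912.09
7 | $2,912.09 | $1,724.48 | $1,187.61
8 | $1,187.61 | $1,187.61 | $0.00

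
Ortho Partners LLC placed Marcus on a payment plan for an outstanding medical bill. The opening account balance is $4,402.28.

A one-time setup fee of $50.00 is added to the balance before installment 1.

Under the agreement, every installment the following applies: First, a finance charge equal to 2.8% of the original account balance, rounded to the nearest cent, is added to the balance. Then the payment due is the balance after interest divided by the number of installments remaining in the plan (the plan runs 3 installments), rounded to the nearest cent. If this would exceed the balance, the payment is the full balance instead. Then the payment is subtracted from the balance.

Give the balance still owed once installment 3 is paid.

$0.00

Installment 1: $4,452.28 +$123.26 interest = $4,575.54; pay $1,525.18 → $3,050.36
Installment 2: $3,050.36 +$123.26 interest = $3,173.62; pay $1,586.81 → $1,586.81
Installment 3: $1,586.81 +$123.26 interest = $1,710.07; pay $1,710.07 → $0.00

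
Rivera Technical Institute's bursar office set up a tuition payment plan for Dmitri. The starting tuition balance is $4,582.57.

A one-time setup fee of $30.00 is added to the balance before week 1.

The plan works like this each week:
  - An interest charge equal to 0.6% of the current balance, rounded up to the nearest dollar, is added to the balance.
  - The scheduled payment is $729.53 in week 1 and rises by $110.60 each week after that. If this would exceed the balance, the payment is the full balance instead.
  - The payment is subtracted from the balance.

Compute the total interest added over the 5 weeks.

$91.00

Week 1: opening $4,612.57; interest $28.00 → $4,640.57; payment $729.53; balance $3,911.04
Week 2: opening $3,911.04; interest $24.00 → $3,935.04; payment $840.13; balance $3,094.91
Week 3: opening $3,094.91; interest $19.00 → $3,113.91; payment $950.73; balance $2,163.18
Week 4: opening $2,163.18; interest $13.00 → $2,176.18; payment $1,061.33; balance $1,114.85
Week 5: opening $1,114.85; interest $7.00 → $1,121.85; payment $1,121.85; balance $0.00
Total interest: $28.00 + $24.00 + $19.00 + $13.00 + $7.00 = $91.00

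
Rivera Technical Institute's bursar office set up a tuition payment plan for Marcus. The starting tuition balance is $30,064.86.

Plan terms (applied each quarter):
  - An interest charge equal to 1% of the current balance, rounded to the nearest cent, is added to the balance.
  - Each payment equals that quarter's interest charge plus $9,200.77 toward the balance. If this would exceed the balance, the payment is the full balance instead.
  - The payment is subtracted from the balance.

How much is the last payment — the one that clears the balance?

$2,487.18

# | Opening | Interest | Payment | End bal
1 | $30,064.86 | $300.65 | $9,501.42 | $20,864.09
2 | $20,864.09 | $208.64 | $9,409.41 | $11,663.32
3 | $11,663.32 | $116.63 | $9,317.40 | $2,462.55
4 | $2,462.55 | $24.63 | $2,487.18 | $0.00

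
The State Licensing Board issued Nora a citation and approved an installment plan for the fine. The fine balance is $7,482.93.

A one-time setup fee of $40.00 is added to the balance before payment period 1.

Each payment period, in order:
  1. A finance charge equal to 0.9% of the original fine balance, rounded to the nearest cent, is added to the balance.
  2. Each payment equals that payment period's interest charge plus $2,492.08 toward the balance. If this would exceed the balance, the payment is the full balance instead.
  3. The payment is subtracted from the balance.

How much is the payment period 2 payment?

Payment period 1: $7,522.93 +$67.35 interest = $7,590.28; pay $2,559.43 → $5,030.85
Payment period 2: $5,030.85 +$67.35 interest = $5,098.20; pay $2,559.43 → $2,538.77

$2,559.43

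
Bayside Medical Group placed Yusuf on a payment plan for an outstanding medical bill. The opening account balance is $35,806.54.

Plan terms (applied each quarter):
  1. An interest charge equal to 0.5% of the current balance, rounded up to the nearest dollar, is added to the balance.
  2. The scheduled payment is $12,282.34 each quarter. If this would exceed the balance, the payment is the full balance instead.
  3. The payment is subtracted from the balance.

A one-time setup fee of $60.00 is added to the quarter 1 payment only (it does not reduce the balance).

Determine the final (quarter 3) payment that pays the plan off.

$11,598.86

Quarter 1: opening $35,806.54; interest $180.00 → $35,986.54; payment $12,282.34 (+ $60.00 fee); balance $23,704.20
Quarter 2: opening $23,704.20; interest $119.00 → $23,823.20; payment $12,282.34; balance $11,540.86
Quarter 3: opening $11,540.86; interest $58.00 → $11,598.86; payment $11,598.86; balance $0.00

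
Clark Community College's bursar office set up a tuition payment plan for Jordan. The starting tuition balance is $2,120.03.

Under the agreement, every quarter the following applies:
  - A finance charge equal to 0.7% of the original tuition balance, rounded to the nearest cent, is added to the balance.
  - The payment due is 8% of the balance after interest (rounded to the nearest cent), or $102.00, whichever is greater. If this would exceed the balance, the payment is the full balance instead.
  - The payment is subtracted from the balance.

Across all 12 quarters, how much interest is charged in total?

# | Opening | Interest | Payment | End bal
1 | $2,120.03 | $14.84 | $170.79 | $1,964.08
2 | $1,964.08 | $14.84 | $158.31 | $1,820.61
3 | $1,820.61 | $14.84 | $146.84 | $1,688.61
4 | $1,688.61 | $14.84 | $136.28 | $1,567.17
5 | $1,567.17 | $14.84 | $126.56 | $1,455.45
6 | $1,455.45 | $14.84 | $117.62 | $1,352.67
7 | $1,352.67 | $14.84 | $109.40 | $1,258.11
8 | $1,258.11 | $14.84 | $102.00 | $1,170.95
9 | $1,170.95 | $14.84 | $102.00 | $1,083.79
10 | $1,083.79 | $14.84 | $102.00 | $996.63
11 | $996.63 | $14.84 | $102.00 | $909.47
12 | $909.47 | $14.84 | $102.00 | $822.31
Total interest: $14.84 + $14.84 + $14.84 + $14.84 + $14.84 + $14.84 + $14.84 + $14.84 + $14.84 + $14.84 + $14.84 + $14.84 = $178.08

$178.08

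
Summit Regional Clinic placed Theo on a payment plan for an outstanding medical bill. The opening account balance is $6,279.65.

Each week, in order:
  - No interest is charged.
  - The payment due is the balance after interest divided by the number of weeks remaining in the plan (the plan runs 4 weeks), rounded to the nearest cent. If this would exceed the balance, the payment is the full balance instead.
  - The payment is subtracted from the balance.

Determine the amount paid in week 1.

Week 1: $6,279.65 − $1,569.91 → $4,709.74

$1,569.91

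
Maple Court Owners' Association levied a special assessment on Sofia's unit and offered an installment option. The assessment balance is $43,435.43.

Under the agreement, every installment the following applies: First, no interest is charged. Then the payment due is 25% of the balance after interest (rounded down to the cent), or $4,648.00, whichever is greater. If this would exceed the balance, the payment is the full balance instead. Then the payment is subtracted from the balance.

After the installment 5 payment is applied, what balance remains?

Installment 1: $43,435.43 − $10,858.85 → $32,576.58
Installment 2: $32,576.58 − $8,144.14 → $24,432.44
Installment 3: $24,432.44 − $6,108.11 → $18,324.33
Installment 4: $18,324.33 − $4,648.00 → $13,676.33
Installment 5: $13,676.33 − $4,648.00 → $9,028.33

$9,028.33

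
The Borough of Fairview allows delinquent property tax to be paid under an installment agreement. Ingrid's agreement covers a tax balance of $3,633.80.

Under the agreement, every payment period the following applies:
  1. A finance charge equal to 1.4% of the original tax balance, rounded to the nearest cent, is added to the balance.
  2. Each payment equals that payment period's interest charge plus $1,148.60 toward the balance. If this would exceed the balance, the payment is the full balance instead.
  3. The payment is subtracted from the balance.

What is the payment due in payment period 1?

Payment period 1: opening $3,633.80; interest $50.87 → $3,684.67; payment $1,199.47; balance $2,485.20

$1,199.47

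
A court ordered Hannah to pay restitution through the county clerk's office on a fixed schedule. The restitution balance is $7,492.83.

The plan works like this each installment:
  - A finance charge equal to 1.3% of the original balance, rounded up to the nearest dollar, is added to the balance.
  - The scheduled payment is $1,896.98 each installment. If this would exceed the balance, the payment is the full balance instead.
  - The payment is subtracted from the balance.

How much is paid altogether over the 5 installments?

# | Opening | Interest | Payment | End bal
1 | $7,492.83 | $98.00 | $1,896.98 | $5,693.85
2 | $5,693.85 | $98.00 | $1,896.98 | $3,894.87
3 | $3,894.87 | $98.00 | $1,896.98 | $2,095.89
4 | $2,095.89 | $98.00 | $1,896.98 | $296.91
5 | $296.91 | $98.00 | $394.91 | $0.00
Total paid: $7,982.83

$7,982.83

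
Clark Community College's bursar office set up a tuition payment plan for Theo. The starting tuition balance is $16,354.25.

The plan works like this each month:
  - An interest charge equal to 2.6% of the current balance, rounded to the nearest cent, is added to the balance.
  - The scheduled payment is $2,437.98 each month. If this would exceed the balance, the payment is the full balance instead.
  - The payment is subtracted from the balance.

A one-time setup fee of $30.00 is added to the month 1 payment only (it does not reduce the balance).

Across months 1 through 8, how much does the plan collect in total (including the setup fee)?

$18,241.93

# | Opening | Interest | Payment | Fee | End bal
1 | $16,354.25 | $425.21 | $2,437.98 | $30.00 | $14,341.48
2 | $14,341.48 | $372.88 | $2,437.98 | — | $12,276.38
3 | $12,276.38 | $319.19 | $2,437.98 | — | $10,157.59
4 | $10,157.59 | $264.10 | $2,437.98 | — | $7,983.71
5 | $7,983.71 | $207.58 | $2,437.98 | — | $5,753.31
6 | $5,753.31 | $149.59 | $2,437.98 | — | $3,464.92
7 | $3,464.92 | $90.09 | $2,437.98 | — | $1,117.03
8 | $1,117.03 | $29.04 | $1,146.07 | — | $0.00
Total paid: $18,241.93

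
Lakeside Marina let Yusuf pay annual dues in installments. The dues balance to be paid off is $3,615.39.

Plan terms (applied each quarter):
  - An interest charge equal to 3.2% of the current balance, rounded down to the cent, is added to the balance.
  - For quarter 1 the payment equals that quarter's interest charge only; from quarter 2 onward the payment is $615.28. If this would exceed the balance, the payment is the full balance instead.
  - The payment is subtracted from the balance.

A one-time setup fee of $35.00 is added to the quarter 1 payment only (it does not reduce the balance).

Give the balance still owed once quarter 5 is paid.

# | Opening | Interest | Payment | Fee | End bal
1 | $3,615.39 | $115.69 | $115.69 | $35.00 | $3,615.39
2 | $3,615.39 | $115.69 | $615.28 | — | $3,115.80
3 | $3,115.80 | $99.70 | $615.28 | — | $2,600.22
4 | $2,600.22 | $83.20 | $615.28 | — | $2,068.14
5 | $2,068.14 | $66.18 | $615.28 | — | $1,519.04

$1,519.04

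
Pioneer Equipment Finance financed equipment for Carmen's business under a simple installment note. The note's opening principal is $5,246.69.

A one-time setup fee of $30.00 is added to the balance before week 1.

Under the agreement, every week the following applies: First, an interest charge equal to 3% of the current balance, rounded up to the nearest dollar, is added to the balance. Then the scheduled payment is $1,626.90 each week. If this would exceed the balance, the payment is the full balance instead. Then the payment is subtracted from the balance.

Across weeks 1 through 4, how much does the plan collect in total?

$5,642.69

Week 1: $5,276.69 +$159.00 interest = $5,435.69; pay $1,626.90 → $3,808.79
Week 2: $3,808.79 +$115.00 interest = $3,923.79; pay $1,626.90 → $2,296.89
Week 3: $2,296.89 +$69.00 interest = $2,365.89; pay $1,626.90 → $738.99
Week 4: $738.99 +$23.00 interest = $761.99; pay $761.99 → $0.00
Total paid: $5,642.69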